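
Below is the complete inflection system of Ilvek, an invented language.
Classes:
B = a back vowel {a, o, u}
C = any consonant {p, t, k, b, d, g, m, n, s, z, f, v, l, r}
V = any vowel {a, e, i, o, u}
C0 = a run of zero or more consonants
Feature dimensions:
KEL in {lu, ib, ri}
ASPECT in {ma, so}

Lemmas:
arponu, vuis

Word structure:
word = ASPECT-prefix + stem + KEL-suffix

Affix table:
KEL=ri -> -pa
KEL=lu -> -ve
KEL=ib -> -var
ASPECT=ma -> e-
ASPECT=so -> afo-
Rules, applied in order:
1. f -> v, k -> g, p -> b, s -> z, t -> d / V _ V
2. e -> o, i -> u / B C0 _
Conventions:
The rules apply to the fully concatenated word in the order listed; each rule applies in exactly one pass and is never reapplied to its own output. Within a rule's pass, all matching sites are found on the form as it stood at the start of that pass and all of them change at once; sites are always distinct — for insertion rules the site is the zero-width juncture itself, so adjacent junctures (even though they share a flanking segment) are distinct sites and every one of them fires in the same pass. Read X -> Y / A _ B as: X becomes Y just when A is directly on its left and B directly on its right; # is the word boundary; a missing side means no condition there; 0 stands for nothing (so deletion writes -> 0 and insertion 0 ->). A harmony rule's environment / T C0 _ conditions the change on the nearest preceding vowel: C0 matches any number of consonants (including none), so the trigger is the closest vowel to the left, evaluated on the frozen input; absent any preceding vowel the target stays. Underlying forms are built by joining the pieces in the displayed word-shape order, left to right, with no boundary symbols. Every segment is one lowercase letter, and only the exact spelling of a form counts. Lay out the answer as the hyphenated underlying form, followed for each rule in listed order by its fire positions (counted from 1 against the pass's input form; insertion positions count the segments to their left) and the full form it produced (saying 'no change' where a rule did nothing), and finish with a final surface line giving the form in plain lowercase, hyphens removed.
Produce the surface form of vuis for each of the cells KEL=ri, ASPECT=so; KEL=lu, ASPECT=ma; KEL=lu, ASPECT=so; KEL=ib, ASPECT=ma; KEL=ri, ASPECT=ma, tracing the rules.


cell KEL=ri, ASPECT=so:
underlying: afo-vuis-pa
1. f -> v, k -> g, p -> b, s -> z, t -> d / V _ V: fires at position(s) 2: avovuispa
2. e -> o, i -> u / B C0 _: fires at position(s) 6: avovuuspa
surface: avovuuspa

cell KEL=lu, ASPECT=ma:
underlying: e-vuis-ve
1. f -> v, k -> g, p -> b, s -> z, t -> d / V _ V: no change
2. e -> o, i -> u / B C0 _: fires at position(s) 4: evuusve
surface: evuusve

cell KEL=lu, ASPECT=so:
underlying: afo-vuis-ve
1. f -> v, k -> g, p -> b, s -> z, t -> d / V _ V: fires at position(s) 2: avovuisve
2. e -> o, i -> u / B C0 _: fires at position(s) 6: avovuusve
surface: avovuusve

cell KEL=ib, ASPECT=ma:
underlying: e-vuis-var
1. f -> v, k -> g, p -> b, s -> z, t -> d / V _ V: no change
2. e -> o, i -> u / B C0 _: fires at position(s) 4: evuusvar
surface: evuusvar

cell KEL=ri, ASPECT=ma:
underlying: e-vuis-pa
1. f -> v, k -> g, p -> b, s -> z, t -> d / V _ V: no change
2. e -> o, i -> u / B C0 _: fires at position(s) 4: evuuspa
surface: evuuspa


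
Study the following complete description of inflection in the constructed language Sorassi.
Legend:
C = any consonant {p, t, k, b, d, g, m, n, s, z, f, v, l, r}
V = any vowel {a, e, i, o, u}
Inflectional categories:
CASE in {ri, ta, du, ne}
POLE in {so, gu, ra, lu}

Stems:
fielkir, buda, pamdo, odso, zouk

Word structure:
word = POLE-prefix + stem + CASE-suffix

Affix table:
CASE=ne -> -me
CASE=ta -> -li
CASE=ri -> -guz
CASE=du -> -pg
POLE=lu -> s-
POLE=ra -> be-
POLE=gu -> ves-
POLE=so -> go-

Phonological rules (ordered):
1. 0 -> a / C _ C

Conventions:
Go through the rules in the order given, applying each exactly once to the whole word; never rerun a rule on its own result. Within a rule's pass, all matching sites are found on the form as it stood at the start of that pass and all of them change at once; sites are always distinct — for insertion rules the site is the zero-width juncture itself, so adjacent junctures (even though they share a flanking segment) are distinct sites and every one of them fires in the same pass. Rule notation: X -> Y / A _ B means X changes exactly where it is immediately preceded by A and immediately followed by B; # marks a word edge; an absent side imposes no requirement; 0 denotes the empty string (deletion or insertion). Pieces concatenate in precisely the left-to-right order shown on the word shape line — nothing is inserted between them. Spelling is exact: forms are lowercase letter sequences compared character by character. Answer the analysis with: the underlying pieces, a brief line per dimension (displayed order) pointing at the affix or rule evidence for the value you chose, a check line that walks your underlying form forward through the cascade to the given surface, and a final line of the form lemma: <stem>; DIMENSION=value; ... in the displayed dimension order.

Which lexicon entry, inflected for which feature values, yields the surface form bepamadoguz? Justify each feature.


underlying: be-pamdo-guz
CASE=ri - signalled by the affix -guz
POLE=ra - signalled by the affix be-
check: bepamdoguz -> bepamadoguz
lemma: pamdo; CASE=ri; POLE=ra


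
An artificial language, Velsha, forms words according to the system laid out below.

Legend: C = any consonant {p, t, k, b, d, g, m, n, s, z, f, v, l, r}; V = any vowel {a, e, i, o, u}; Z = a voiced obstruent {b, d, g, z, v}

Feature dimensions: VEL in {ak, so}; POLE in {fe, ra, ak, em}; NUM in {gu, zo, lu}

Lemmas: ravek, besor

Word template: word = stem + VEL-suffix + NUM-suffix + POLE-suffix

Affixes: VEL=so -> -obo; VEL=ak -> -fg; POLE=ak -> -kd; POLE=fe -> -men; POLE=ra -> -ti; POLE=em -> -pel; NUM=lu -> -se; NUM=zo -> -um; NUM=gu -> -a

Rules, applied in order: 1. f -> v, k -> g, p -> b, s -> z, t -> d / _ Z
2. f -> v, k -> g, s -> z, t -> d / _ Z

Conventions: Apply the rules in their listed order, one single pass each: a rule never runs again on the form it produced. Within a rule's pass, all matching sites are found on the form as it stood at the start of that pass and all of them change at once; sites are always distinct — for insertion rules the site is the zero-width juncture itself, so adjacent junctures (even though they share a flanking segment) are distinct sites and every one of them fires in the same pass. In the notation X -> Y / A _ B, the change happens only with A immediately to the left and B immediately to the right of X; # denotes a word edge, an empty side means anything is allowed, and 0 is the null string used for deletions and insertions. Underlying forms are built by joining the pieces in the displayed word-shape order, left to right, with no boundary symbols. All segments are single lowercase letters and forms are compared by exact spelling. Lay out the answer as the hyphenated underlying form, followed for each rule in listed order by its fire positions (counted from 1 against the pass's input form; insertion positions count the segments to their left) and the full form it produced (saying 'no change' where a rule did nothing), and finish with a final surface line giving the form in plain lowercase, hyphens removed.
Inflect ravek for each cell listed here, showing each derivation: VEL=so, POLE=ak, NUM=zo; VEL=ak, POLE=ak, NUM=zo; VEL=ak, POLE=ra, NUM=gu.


cell VEL=so, POLE=ak, NUM=zo:
underlying: ravek-obo-um-kd
1. f -> v, k -> g, p -> b, s -> z, t -> d / _ Z: fires at position(s) 11: ravekoboumgd
2. f -> v, k -> g, s -> z, t -> d / _ Z: no change
surface: ravekoboumgd

cell VEL=ak, POLE=ak, NUM=zo:
underlying: ravek-fg-um-kd
1. f -> v, k -> g, p -> b, s -> z, t -> d / _ Z: fires at position(s) 6, 10: ravekvgumgd
2. f -> v, k -> g, s -> z, t -> d / _ Z: fires at position(s) 5: ravegvgumgd
surface: ravegvgumgd

cell VEL=ak, POLE=ra, NUM=gu:
underlying: ravek-fg-a-ti
1. f -> v, k -> g, p -> b, s -> z, t -> d / _ Z: fires at position(s) 6: ravekvgati
2. f -> v, k -> g, s -> z, t -> d / _ Z: fires at position(s) 5: ravegvgati
surface: ravegvgati


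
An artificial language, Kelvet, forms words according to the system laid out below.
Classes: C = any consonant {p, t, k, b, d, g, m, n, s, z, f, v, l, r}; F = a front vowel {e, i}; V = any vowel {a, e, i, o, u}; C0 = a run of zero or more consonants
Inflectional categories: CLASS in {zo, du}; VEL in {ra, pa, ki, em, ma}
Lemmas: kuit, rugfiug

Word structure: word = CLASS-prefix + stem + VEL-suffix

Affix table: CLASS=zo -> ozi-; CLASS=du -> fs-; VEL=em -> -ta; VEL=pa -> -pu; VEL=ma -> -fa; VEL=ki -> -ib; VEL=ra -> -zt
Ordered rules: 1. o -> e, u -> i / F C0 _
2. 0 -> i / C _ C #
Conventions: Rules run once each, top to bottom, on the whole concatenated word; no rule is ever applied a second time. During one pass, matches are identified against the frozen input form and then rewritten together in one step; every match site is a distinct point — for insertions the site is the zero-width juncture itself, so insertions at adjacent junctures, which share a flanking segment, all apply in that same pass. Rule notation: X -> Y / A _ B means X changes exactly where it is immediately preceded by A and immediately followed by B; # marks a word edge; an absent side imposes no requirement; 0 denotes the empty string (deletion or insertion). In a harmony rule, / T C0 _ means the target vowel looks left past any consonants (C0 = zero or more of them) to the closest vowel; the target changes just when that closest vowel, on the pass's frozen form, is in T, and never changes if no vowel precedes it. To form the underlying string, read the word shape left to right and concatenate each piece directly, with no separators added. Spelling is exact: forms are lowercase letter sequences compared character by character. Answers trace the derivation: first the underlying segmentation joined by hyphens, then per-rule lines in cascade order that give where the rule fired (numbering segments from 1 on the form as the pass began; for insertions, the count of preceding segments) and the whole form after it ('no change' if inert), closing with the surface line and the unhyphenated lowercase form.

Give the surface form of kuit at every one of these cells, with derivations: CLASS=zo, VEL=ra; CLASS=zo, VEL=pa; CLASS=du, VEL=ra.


cell CLASS=zo, VEL=ra:
underlying: ozi-kuit-zt
1. o -> e, u -> i / F C0 _: fires at position(s) 5: ozikiitzt
2. 0 -> i / C _ C #: inserts after position(s) 8: ozikiitzit
surface: ozikiitzit

cell CLASS=zo, VEL=pa:
underlying: ozi-kuit-pu
1. o -> e, u -> i / F C0 _: fires at position(s) 5, 9: ozikiitpi
2. 0 -> i / C _ C #: no change
surface: ozikiitpi

cell CLASS=du, VEL=ra:
underlying: fs-kuit-zt
1. o -> e, u -> i / F C0 _: no change
2. 0 -> i / C _ C #: inserts after position(s) 7: fskuitzit
surface: fskuitzit


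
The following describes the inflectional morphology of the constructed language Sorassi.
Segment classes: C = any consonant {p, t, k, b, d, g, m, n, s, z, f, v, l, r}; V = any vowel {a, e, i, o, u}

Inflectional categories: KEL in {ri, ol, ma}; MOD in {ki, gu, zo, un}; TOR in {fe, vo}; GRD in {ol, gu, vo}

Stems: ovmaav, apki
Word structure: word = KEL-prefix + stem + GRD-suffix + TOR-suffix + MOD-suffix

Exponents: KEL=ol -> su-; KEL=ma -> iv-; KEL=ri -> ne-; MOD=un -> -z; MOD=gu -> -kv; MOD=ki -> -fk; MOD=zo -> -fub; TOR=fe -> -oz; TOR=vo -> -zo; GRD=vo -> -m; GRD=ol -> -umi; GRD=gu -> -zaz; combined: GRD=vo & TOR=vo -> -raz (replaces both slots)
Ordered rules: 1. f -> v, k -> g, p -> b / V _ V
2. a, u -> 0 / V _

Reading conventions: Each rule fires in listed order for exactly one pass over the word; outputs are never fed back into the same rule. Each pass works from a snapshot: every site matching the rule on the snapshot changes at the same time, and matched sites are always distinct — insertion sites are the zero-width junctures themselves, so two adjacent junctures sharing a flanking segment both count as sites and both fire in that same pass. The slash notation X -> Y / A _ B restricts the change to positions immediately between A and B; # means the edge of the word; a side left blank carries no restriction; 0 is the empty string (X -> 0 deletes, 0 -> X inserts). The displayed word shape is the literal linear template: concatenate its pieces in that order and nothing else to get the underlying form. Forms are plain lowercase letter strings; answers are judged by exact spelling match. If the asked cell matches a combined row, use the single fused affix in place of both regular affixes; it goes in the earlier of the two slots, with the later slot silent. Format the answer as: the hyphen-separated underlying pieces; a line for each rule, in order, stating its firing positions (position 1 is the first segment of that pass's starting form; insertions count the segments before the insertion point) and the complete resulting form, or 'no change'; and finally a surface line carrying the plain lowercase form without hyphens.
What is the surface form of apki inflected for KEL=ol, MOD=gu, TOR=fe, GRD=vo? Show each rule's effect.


underlying: su-apki-m-oz-kv
1. f -> v, k -> g, p -> b / V _ V: no change
2. a, u -> 0 / V _: fires at position(s) 3: supkimozkv
surface: supkimozkv


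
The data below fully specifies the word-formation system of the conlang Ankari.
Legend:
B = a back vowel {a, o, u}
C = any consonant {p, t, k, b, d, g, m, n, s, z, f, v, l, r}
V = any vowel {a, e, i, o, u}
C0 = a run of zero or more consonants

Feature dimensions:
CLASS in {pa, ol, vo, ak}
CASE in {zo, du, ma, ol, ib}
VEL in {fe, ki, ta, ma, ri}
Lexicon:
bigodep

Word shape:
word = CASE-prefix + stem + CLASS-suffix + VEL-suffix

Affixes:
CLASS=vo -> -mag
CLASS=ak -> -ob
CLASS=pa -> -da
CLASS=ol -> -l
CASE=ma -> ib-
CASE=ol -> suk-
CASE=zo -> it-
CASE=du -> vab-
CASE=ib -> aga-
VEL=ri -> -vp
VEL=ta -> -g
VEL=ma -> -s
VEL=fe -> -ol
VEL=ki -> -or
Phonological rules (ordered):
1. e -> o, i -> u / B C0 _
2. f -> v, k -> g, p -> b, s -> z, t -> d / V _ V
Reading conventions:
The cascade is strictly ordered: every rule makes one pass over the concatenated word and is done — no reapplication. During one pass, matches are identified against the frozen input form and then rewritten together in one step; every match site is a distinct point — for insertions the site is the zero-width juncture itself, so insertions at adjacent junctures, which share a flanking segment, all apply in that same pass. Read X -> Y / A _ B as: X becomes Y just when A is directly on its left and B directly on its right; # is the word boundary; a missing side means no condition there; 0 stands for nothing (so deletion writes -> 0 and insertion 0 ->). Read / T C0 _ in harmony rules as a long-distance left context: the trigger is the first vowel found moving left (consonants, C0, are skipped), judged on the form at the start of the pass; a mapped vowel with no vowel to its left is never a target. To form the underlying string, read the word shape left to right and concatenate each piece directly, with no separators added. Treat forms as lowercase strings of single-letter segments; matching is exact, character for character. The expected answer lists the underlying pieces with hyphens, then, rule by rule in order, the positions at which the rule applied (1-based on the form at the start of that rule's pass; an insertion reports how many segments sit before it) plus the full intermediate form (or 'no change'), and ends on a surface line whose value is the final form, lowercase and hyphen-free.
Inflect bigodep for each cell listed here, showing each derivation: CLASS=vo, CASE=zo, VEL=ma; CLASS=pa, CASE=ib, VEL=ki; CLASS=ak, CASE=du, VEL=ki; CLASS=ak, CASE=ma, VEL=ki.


cell CLASS=vo, CASE=zo, VEL=ma:
underlying: it-bigodep-mag-s
1. e -> o, i -> u / B C0 _: fires at position(s) 8: itbigodopmags
2. f -> v, k -> g, p -> b, s -> z, t -> d / V _ V: no change
surface: itbigodopmags

cell CLASS=pa, CASE=ib, VEL=ki:
underlying: aga-bigodep-da-or
1. e -> o, i -> u / B C0 _: fires at position(s) 5, 9: agabugodopdaor
2. f -> v, k -> g, p -> b, s -> z, t -> d / V _ V: no change
surface: agabugodopdaor

cell CLASS=ak, CASE=du, VEL=ki:
underlying: vab-bigodep-ob-or
1. e -> o, i -> u / B C0 _: fires at position(s) 5, 9: vabbugodopobor
2. f -> v, k -> g, p -> b, s -> z, t -> d / V _ V: fires at position(s) 10: vabbugodobobor
surface: vabbugodobobor

cell CLASS=ak, CASE=ma, VEL=ki:
underlying: ib-bigodep-ob-or
1. e -> o, i -> u / B C0 _: fires at position(s) 8: ibbigodopobor
2. f -> v, k -> g, p -> b, s -> z, t -> d / V _ V: fires at position(s) 9: ibbigodobobor
surface: ibbigodobobor


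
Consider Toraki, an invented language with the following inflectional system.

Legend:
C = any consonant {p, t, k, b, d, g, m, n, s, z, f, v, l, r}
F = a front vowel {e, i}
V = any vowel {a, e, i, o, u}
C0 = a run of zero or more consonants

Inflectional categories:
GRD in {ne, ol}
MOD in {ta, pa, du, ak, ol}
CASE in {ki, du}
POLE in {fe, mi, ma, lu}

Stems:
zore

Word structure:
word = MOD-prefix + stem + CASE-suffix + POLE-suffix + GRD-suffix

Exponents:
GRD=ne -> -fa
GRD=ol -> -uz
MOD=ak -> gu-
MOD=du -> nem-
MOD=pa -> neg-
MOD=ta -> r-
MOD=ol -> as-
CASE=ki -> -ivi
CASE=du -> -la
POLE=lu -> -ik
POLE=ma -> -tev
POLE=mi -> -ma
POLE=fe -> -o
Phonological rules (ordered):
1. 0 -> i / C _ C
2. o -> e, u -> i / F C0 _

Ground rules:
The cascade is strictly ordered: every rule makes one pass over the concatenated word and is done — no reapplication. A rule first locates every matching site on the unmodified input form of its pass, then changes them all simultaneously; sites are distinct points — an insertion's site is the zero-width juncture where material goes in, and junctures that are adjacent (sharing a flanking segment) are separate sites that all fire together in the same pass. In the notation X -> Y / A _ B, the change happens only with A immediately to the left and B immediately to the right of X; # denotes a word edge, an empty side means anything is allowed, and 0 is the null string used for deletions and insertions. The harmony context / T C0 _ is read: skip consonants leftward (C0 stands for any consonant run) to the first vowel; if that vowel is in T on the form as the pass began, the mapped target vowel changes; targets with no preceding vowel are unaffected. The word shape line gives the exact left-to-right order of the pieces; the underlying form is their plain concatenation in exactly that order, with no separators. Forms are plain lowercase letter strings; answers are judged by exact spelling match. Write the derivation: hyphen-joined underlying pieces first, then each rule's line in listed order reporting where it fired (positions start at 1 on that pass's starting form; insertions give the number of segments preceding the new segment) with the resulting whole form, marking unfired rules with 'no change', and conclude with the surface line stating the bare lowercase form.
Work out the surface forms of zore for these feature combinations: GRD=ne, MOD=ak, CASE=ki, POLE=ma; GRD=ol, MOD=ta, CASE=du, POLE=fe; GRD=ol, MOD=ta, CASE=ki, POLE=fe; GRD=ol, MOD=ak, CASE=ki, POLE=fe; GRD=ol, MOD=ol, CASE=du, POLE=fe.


cell GRD=ne, MOD=ak, CASE=ki, POLE=ma:
underlying: gu-zore-ivi-tev-fa
1. 0 -> i / C _ C: inserts after position(s) 12: guzoreivitevifa
2. o -> e, u -> i / F C0 _: no change
surface: guzoreivitevifa

cell GRD=ol, MOD=ta, CASE=du, POLE=fe:
underlying: r-zore-la-o-uz
1. 0 -> i / C _ C: inserts after position(s) 1: rizorelaouz
2. o -> e, u -> i / F C0 _: fires at position(s) 4: rizerelaouz
surface: rizerelaouz

cell GRD=ol, MOD=ta, CASE=ki, POLE=fe:
underlying: r-zore-ivi-o-uz
1. 0 -> i / C _ C: inserts after position(s) 1: rizoreiviouz
2. o -> e, u -> i / F C0 _: fires at position(s) 4, 10: rizereivieuz
surface: rizereivieuz

cell GRD=ol, MOD=ak, CASE=ki, POLE=fe:
underlying: gu-zore-ivi-o-uz
1. 0 -> i / C _ C: no change
2. o -> e, u -> i / F C0 _: fires at position(s) 10: guzoreivieuz
surface: guzoreivieuz

cell GRD=ol, MOD=ol, CASE=du, POLE=fe:
underlying: as-zore-la-o-uz
1. 0 -> i / C _ C: inserts after position(s) 2: asizorelaouz
2. o -> e, u -> i / F C0 _: fires at position(s) 5: asizerelaouz
surface: asizerelaouz


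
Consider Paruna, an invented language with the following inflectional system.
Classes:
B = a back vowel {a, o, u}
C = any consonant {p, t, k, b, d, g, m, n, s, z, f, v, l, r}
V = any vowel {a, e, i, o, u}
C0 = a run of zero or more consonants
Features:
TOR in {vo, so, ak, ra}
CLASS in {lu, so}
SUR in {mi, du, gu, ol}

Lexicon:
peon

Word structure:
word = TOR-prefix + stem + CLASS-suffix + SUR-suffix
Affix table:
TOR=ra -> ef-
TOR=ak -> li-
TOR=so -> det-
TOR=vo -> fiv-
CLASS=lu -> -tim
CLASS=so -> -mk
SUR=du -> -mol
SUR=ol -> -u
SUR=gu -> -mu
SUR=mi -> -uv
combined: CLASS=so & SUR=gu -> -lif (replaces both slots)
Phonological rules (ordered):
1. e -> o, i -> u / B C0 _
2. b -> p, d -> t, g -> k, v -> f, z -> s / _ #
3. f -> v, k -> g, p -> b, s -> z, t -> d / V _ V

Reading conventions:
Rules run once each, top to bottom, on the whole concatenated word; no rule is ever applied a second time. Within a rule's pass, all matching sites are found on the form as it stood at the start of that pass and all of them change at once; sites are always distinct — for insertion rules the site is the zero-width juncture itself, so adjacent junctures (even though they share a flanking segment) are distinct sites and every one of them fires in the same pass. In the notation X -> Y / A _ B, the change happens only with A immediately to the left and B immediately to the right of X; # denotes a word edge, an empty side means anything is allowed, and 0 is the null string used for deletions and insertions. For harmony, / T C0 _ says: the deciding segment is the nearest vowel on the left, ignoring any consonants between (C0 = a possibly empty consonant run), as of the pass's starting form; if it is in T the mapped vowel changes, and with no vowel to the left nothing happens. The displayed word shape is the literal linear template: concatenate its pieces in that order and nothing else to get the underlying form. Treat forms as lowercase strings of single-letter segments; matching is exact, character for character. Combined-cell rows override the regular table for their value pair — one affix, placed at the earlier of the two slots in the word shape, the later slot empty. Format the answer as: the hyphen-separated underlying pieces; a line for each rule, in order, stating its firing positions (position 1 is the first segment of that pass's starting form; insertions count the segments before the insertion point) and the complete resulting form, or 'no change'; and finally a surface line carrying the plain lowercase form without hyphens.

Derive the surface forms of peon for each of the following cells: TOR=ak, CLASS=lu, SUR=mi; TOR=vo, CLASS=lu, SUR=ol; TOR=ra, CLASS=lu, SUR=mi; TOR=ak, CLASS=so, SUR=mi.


cell TOR=ak, CLASS=lu, SUR=mi:
underlying: li-peon-tim-uv
1. e -> o, i -> u / B C0 _: fires at position(s) 8: lipeontumuv
2. b -> p, d -> t, g -> k, v -> f, z -> s / _ #: fires at position(s) 11: lipeontumuf
3. f -> v, k -> g, p -> b, s -> z, t -> d / V _ V: fires at position(s) 3: libeontumuf
surface: libeontumuf

cell TOR=vo, CLASS=lu, SUR=ol:
underlying: fiv-peon-tim-u
1. e -> o, i -> u / B C0 _: fires at position(s) 9: fivpeontumu
2. b -> p, d -> t, g -> k, v -> f, z -> s / _ #: no change
3. f -> v, k -> g, p -> b, s -> z, t -> d / V _ V: no change
surface: fivpeontumu

cell TOR=ra, CLASS=lu, SUR=mi:
underlying: ef-peon-tim-uv
1. e -> o, i -> u / B C0 _: fires at position(s) 8: efpeontumuv
2. b -> p, d -> t, g -> k, v -> f, z -> s / _ #: fires at position(s) 11: efpeontumuf
3. f -> v, k -> g, p -> b, s -> z, t -> d / V _ V: no change
surface: efpeontumuf

cell TOR=ak, CLASS=so, SUR=mi:
underlying: li-peon-mk-uv
1. e -> o, i -> u / B C0 _: no change
2. b -> p, d -> t, g -> k, v -> f, z -> s / _ #: fires at position(s) 10: lipeonmkuf
3. f -> v, k -> g, p -> b, s -> z, t -> d / V _ V: fires at position(s) 3: libeonmkuf
surface: libeonmkuf


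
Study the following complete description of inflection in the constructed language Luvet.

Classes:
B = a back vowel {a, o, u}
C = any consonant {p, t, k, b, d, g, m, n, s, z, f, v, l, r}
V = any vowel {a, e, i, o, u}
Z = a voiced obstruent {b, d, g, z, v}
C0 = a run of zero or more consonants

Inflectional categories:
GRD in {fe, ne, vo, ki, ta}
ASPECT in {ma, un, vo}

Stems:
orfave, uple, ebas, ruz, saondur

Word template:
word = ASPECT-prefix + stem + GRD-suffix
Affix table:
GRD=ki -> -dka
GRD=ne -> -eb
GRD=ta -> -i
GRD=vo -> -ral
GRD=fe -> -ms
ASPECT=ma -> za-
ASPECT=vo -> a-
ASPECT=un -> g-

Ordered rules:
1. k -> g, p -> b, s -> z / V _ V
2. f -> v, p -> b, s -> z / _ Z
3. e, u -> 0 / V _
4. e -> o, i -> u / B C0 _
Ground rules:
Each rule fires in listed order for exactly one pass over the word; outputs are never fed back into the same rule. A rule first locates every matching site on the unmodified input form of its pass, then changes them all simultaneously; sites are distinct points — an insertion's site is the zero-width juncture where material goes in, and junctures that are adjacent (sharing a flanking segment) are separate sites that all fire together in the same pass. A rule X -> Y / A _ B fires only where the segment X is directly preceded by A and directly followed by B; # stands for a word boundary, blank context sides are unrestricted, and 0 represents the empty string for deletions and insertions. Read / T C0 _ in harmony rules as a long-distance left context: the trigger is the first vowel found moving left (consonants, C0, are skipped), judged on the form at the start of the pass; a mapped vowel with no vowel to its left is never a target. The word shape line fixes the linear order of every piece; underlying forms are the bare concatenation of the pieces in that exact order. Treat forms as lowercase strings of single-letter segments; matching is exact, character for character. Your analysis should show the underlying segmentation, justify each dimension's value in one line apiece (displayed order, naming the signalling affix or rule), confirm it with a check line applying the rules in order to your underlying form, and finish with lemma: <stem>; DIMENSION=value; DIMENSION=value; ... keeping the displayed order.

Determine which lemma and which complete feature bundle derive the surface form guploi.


underlying: g-uple-i
GRD=ta - signalled by the affix -i
ASPECT=un - signalled by the affix g-
check: guplei -> guplei -> guplei -> guplei -> guploi
lemma: uple; GRD=ta; ASPECT=un


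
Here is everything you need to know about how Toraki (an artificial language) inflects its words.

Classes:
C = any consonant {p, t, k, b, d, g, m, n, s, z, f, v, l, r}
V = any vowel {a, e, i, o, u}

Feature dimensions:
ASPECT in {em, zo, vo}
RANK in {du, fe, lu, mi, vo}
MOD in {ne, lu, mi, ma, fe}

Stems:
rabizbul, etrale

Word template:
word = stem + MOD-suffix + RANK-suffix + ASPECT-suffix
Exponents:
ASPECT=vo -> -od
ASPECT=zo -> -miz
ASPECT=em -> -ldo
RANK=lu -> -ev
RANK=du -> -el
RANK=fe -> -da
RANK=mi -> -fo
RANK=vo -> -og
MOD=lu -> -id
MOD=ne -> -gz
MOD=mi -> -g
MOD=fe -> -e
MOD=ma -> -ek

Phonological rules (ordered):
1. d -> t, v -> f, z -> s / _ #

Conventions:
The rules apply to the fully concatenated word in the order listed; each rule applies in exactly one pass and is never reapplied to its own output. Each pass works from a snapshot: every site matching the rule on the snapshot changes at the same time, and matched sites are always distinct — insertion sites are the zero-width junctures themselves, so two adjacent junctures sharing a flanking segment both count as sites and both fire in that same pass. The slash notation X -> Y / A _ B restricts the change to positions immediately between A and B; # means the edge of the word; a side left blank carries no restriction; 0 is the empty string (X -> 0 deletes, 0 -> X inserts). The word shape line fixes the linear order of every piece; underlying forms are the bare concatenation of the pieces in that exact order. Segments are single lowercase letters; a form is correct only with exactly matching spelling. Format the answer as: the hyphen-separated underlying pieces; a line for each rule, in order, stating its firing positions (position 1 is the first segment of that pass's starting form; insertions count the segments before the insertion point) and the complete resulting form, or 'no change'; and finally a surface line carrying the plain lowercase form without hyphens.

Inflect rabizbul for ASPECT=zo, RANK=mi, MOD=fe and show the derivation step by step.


underlying: rabizbul-e-fo-miz
1. d -> t, v -> f, z -> s / _ #: fires at position(s) 14: rabizbulefomis
surface: rabizbulefomis


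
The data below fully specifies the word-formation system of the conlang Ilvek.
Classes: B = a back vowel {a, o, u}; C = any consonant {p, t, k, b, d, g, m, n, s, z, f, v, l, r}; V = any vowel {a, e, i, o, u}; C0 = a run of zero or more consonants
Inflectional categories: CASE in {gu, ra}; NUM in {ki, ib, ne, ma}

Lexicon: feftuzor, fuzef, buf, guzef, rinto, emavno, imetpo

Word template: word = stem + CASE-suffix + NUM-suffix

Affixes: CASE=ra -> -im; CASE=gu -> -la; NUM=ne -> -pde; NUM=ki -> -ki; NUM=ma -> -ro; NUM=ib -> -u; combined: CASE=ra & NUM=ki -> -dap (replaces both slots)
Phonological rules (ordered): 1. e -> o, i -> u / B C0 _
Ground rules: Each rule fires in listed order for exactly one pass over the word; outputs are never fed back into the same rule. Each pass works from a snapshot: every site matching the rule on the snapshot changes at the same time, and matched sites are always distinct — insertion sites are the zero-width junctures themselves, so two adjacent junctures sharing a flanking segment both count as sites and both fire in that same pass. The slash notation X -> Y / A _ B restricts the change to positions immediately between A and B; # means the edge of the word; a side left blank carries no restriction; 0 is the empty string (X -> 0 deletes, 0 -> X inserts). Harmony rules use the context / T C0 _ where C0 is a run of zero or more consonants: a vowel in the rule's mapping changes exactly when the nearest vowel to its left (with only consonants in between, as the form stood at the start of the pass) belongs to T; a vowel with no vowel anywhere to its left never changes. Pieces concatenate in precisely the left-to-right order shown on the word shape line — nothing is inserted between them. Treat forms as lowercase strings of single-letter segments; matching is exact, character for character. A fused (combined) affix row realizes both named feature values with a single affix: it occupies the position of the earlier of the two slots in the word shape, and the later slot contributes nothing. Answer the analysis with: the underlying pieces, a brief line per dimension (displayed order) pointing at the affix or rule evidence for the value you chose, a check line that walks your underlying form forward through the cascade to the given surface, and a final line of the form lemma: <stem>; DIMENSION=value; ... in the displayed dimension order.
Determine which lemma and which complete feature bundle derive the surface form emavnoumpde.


underlying: emavno-im-pde
CASE=ra - signalled by the affix -im
NUM=ne - signalled by the affix -pde
check: emavnoimpde -> emavnoumpde
lemma: emavno; CASE=ra; NUM=ne


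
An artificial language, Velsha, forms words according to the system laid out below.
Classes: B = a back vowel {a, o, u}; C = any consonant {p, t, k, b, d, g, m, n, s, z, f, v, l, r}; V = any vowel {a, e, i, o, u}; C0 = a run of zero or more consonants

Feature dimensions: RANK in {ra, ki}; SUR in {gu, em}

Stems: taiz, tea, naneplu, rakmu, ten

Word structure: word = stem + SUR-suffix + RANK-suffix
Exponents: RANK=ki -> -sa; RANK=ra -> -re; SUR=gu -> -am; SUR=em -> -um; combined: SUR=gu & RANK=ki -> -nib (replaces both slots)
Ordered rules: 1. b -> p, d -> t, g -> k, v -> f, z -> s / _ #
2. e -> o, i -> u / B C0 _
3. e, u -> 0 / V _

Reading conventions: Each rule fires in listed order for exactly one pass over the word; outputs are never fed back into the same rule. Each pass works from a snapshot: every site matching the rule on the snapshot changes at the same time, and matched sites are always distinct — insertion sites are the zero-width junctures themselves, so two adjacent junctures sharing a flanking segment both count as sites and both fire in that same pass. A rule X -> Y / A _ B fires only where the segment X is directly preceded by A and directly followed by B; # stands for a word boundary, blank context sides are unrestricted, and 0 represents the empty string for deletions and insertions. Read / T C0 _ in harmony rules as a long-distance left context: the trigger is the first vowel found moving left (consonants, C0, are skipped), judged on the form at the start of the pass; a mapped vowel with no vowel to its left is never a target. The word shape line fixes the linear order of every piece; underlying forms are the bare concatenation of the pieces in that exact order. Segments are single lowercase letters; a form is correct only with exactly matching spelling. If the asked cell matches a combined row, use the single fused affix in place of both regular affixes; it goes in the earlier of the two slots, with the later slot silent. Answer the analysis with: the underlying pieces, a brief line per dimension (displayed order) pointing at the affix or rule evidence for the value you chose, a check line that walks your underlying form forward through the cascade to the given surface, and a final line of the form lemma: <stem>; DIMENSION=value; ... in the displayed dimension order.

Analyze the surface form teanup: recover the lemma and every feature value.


underlying: tea-nib
RANK=ki - signalled by the combined affix row
SUR=gu - signalled by the combined affix row
check: teanib -> teanip -> teanup -> teanup
lemma: tea; RANK=ki; SUR=gu


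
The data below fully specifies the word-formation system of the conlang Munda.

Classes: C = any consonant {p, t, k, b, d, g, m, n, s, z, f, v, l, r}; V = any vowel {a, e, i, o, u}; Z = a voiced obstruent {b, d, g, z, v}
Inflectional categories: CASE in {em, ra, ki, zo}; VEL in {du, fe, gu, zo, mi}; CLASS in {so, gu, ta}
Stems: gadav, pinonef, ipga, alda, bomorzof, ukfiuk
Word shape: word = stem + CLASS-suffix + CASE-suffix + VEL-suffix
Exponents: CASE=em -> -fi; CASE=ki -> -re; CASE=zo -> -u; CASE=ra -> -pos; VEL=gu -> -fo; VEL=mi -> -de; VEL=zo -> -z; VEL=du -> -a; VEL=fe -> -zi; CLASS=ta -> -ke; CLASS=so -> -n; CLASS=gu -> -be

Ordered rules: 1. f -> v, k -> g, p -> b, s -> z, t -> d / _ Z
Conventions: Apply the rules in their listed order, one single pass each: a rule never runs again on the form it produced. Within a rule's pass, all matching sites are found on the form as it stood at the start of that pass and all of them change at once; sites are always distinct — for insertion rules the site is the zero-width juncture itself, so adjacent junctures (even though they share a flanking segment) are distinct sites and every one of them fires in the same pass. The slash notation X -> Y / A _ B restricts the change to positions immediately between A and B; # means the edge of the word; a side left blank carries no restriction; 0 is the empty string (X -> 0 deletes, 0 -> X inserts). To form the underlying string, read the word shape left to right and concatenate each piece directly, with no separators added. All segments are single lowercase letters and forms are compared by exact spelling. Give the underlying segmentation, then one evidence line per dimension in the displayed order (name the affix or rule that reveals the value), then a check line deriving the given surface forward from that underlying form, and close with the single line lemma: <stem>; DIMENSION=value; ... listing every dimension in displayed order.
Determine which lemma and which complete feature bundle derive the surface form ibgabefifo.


underlying: ipga-be-fi-fo
CASE=em - signalled by the affix -fi
VEL=gu - signalled by the affix -fo
CLASS=gu - signalled by the affix -be
check: ipgabefifo -> ibgabefifo
lemma: ipga; CASE=em; VEL=gu; CLASS=gu


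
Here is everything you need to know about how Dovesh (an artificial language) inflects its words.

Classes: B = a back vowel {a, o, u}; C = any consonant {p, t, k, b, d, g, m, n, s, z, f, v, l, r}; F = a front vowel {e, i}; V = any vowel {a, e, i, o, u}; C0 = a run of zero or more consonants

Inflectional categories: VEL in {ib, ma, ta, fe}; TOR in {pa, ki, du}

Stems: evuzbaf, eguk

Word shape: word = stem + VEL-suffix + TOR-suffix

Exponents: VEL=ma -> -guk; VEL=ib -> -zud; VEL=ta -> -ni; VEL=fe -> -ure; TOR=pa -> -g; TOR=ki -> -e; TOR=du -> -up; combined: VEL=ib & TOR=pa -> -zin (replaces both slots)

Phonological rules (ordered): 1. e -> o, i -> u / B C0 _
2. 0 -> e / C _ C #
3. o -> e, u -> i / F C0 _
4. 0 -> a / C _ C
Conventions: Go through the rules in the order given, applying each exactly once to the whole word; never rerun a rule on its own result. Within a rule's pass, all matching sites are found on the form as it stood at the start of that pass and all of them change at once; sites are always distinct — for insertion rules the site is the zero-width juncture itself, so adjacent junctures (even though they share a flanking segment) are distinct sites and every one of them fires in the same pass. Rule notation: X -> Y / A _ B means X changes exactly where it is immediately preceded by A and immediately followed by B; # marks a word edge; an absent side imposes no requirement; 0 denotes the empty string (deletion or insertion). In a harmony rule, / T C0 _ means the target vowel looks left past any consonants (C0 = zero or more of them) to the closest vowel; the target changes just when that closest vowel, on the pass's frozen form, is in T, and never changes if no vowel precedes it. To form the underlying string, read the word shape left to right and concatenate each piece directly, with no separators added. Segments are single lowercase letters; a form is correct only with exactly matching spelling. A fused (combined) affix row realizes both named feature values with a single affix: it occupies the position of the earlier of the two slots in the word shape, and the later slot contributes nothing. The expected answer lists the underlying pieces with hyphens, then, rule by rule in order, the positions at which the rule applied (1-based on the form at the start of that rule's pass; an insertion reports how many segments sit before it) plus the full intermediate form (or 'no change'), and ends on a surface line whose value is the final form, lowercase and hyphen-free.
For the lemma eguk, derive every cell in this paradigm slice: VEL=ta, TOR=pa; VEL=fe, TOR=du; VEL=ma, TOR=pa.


cell VEL=ta, TOR=pa:
underlying: eguk-ni-g
1. e -> o, i -> u / B C0 _: fires at position(s) 6: eguknug
2. 0 -> e / C _ C #: no change
3. o -> e, u -> i / F C0 _: fires at position(s) 3: egiknug
4. 0 -> a / C _ C: inserts after position(s) 4: egikanug
surface: egikanug

cell VEL=fe, TOR=du:
underlying: eguk-ure-up
1. e -> o, i -> u / B C0 _: fires at position(s) 7: egukuroup
2. 0 -> e / C _ C #: no change
3. o -> e, u -> i / F C0 _: fires at position(s) 3: egikuroup
4. 0 -> a / C _ C: no change
surface: egikuroup

cell VEL=ma, TOR=pa:
underlying: eguk-guk-g
1. e -> o, i -> u / B C0 _: no change
2. 0 -> e / C _ C #: inserts after position(s) 7: egukgukeg
3. o -> e, u -> i / F C0 _: fires at position(s) 3: egikgukeg
4. 0 -> a / C _ C: inserts after position(s) 4: egikagukeg
surface: egikagukeg


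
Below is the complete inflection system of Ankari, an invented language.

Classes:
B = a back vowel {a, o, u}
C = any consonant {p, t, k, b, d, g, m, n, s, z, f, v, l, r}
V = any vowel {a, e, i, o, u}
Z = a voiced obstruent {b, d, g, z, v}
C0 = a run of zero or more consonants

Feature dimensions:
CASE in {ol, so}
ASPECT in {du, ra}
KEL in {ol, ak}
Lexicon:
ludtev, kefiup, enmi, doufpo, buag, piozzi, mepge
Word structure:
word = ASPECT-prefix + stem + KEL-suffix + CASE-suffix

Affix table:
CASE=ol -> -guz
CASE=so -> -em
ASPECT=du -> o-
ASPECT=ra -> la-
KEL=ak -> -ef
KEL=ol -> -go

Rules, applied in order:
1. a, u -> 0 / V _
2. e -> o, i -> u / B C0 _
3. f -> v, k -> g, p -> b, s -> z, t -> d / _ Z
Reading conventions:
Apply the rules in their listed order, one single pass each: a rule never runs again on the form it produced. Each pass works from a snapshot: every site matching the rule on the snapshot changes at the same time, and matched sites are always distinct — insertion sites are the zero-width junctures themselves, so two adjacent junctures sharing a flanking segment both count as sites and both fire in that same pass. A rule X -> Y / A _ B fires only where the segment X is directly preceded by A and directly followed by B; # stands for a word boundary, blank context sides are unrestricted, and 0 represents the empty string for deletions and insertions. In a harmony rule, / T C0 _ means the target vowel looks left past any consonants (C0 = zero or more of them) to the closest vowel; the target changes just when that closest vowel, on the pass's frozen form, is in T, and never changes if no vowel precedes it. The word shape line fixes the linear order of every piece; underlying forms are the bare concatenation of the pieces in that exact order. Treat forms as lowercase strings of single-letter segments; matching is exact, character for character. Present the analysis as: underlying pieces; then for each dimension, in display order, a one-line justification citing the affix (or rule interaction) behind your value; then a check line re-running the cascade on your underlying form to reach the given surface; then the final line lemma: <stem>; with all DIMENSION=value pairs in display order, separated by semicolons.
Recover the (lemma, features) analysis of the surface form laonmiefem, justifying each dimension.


underlying: la-enmi-ef-em
CASE=so - signalled by the affix -em
ASPECT=ra - signalled by the affix la-
KEL=ak - signalled by the affix -ef
check: laenmiefem -> laenmiefem -> laonmiefem -> laonmiefem
lemma: enmi; CASE=so; ASPECT=ra; KEL=ak
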